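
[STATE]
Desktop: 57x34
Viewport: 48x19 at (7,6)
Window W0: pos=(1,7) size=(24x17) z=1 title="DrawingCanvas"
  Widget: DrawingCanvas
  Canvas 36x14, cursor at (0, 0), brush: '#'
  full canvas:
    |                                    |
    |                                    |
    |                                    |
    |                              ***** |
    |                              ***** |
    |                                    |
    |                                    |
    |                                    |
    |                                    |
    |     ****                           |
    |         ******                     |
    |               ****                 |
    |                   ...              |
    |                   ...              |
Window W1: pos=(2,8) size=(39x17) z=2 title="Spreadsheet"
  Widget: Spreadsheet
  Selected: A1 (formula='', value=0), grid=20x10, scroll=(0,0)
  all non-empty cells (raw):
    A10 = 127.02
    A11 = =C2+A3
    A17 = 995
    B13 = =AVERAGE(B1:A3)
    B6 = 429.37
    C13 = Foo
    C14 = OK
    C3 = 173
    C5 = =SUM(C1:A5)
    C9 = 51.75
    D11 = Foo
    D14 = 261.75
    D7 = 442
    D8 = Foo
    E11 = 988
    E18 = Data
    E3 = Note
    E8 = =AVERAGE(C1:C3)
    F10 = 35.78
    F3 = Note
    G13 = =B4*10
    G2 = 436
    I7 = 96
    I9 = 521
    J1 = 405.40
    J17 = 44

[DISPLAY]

                                                
━━━━━━━━━━━━━━━━━┓                              
━━━━━━━━━━━━━━━━━━━━━━━━━━━━━━━━━┓              
eadsheet                         ┃              
─────────────────────────────────┨              
                                 ┃              
   A       B       C       D     ┃              
---------------------------------┃              
     [0]       0       0       0 ┃              
       0       0       0       0 ┃              
       0       0     173       0N┃              
       0       0       0       0 ┃              
       0       0#CIRC!         0 ┃              
       0  429.37       0       0 ┃              
       0       0       0     442 ┃              
       0       0       0Foo      ┃              
       0       0   51.75       0 ┃              
  127.02       0       0       0 ┃              
━━━━━━━━━━━━━━━━━━━━━━━━━━━━━━━━━┛              


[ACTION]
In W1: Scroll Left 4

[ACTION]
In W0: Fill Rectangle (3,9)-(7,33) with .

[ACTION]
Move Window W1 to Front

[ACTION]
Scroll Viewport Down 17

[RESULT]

       0       0       0       0 ┃              
       0       0     173       0N┃              
       0       0       0       0 ┃              
       0       0#CIRC!         0 ┃              
       0  429.37       0       0 ┃              
       0       0       0     442 ┃              
       0       0       0Foo      ┃              
       0       0   51.75       0 ┃              
  127.02       0       0       0 ┃              
━━━━━━━━━━━━━━━━━━━━━━━━━━━━━━━━━┛              
                                                
                                                
                                                
                                                
                                                
                                                
                                                
                                                
                                                


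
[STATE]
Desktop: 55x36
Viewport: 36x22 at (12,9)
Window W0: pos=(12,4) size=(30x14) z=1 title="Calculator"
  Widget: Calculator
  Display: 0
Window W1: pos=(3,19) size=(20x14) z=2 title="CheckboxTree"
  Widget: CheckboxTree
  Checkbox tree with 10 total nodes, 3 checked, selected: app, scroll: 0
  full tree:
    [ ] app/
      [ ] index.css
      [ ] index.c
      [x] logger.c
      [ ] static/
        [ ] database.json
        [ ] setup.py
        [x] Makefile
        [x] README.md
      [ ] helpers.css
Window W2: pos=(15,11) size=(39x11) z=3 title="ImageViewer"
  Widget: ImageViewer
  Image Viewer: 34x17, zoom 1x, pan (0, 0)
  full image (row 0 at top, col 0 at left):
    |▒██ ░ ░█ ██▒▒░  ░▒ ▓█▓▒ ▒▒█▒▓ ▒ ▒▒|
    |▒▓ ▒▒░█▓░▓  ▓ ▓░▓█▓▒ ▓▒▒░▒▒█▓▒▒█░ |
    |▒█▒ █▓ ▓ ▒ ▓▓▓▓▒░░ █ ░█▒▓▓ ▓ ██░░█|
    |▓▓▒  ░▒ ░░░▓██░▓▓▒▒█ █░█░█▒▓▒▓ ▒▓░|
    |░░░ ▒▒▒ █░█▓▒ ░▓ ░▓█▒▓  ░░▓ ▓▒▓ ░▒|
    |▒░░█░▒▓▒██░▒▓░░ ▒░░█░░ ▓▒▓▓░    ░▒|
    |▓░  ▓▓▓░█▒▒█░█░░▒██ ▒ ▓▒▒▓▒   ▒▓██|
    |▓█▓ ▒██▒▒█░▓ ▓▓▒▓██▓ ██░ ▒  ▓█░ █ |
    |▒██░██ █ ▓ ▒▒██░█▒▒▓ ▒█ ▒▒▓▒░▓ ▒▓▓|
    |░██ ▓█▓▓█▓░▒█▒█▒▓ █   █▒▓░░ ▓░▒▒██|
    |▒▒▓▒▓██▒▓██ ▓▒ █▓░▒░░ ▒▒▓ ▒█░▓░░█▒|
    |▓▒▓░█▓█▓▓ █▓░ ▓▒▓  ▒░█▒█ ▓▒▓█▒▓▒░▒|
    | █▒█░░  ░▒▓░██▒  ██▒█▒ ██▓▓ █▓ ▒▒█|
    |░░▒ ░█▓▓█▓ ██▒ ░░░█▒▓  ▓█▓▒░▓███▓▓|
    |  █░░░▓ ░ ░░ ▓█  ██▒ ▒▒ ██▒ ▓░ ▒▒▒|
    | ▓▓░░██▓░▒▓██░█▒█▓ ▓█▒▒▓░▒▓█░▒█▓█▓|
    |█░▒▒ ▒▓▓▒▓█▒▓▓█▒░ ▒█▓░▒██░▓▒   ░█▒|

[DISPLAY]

┃│ 7 │ 8 │ 9 │ ÷ │           ┃      
┃├───┼───┼───┼───┤           ┃      
┃│ ┏━━━━━━━━━━━━━━━━━━━━━━━━━━━━━━━━
┃├─┃ ImageViewer                    
┃│ ┠────────────────────────────────
┃├─┃▒██ ░ ░█ ██▒▒░  ░▒ ▓█▓▒ ▒▒█▒▓ ▒ 
┃│ ┃▒▓ ▒▒░█▓░▓  ▓ ▓░▓█▓▒ ▓▒▒░▒▒█▓▒▒█
┃└─┃▒█▒ █▓ ▓ ▒ ▓▓▓▓▒░░ █ ░█▒▓▓ ▓ ██░
┗━━┃▓▓▒  ░▒ ░░░▓██░▓▓▒▒█ █░█░█▒▓▒▓ ▒
   ┃░░░ ▒▒▒ █░█▓▒ ░▓ ░▓█▒▓  ░░▓ ▓▒▓ 
━━━┃▒░░█░▒▓▒██░▒▓░░ ▒░░█░░ ▓▒▓▓░    
xTr┃▓░  ▓▓▓░█▒▒█░█░░▒██ ▒ ▓▒▒▓▒   ▒▓
───┗━━━━━━━━━━━━━━━━━━━━━━━━━━━━━━━━
/         ┃                         
ndex.css  ┃                         
ndex.c    ┃                         
ogger.c   ┃                         
tatic/    ┃                         
 database.┃                         
 setup.py ┃                         
 Makefile ┃                         
 README.md┃                         


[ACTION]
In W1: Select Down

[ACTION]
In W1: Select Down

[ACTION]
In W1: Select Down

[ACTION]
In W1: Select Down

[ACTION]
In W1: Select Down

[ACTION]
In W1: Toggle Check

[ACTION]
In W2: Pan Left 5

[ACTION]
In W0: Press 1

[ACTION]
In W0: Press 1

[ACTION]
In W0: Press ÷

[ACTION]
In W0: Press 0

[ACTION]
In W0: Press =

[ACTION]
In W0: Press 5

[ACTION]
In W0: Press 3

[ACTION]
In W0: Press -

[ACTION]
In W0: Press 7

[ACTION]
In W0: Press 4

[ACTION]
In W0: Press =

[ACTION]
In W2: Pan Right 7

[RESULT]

┃│ 7 │ 8 │ 9 │ ÷ │           ┃      
┃├───┼───┼───┼───┤           ┃      
┃│ ┏━━━━━━━━━━━━━━━━━━━━━━━━━━━━━━━━
┃├─┃ ImageViewer                    
┃│ ┠────────────────────────────────
┃├─┃█ ██▒▒░  ░▒ ▓█▓▒ ▒▒█▒▓ ▒ ▒▒     
┃│ ┃▓░▓  ▓ ▓░▓█▓▒ ▓▒▒░▒▒█▓▒▒█░      
┃└─┃▓ ▒ ▓▓▓▓▒░░ █ ░█▒▓▓ ▓ ██░░█     
┗━━┃ ░░░▓██░▓▓▒▒█ █░█░█▒▓▒▓ ▒▓░     
   ┃ █░█▓▒ ░▓ ░▓█▒▓  ░░▓ ▓▒▓ ░▒     
━━━┃▒██░▒▓░░ ▒░░█░░ ▓▒▓▓░    ░▒     
xTr┃░█▒▒█░█░░▒██ ▒ ▓▒▒▓▒   ▒▓██     
───┗━━━━━━━━━━━━━━━━━━━━━━━━━━━━━━━━
/         ┃                         
ndex.css  ┃                         
ndex.c    ┃                         
ogger.c   ┃                         
tatic/    ┃                         
 database.┃                         
 setup.py ┃                         
 Makefile ┃                         
 README.md┃                         


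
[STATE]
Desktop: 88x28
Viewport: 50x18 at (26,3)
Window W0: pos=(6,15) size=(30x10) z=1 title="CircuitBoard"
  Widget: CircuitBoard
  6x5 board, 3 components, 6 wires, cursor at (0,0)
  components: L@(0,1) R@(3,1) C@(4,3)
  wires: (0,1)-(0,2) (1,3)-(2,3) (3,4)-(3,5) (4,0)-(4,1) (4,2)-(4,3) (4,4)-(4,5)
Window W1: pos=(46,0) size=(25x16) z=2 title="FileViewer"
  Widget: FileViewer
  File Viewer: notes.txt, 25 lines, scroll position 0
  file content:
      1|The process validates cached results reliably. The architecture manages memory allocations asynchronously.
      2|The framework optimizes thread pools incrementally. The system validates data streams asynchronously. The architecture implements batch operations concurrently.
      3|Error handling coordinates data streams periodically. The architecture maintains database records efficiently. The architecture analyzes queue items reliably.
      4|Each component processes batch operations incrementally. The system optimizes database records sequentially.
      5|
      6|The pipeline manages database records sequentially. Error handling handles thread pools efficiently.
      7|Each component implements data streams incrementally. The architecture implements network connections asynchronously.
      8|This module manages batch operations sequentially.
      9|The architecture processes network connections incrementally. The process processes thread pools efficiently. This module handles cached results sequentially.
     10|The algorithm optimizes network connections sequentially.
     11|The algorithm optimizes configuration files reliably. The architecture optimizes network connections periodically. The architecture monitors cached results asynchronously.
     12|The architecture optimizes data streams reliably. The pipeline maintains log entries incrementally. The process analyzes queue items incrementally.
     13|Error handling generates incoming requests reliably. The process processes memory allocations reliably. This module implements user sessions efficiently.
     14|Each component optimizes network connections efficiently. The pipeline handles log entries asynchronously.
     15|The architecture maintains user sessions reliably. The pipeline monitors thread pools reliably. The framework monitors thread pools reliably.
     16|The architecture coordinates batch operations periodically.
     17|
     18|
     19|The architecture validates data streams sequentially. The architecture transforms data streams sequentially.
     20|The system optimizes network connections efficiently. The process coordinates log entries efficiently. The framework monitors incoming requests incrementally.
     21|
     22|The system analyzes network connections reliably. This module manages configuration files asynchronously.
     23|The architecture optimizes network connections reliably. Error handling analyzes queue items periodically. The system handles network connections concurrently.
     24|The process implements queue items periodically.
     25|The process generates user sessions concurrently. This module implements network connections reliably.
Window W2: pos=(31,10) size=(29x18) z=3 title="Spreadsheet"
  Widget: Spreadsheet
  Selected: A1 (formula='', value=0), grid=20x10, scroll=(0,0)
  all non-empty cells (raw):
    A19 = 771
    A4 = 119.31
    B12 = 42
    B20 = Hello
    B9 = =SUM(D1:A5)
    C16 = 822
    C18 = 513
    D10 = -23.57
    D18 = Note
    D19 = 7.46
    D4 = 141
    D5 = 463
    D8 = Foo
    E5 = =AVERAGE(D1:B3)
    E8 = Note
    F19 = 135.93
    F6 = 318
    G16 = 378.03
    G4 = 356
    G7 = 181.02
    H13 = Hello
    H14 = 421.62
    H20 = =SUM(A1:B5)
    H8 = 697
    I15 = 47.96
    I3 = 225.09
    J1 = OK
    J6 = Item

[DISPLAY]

                    ┃The process validates ▲┃     
                    ┃The framework optimize█┃     
                    ┃Error handling coordin░┃     
                    ┃Each component process░┃     
                    ┃                      ░┃     
                    ┃The pipeline manages d░┃     
                    ┃Each component impleme░┃     
     ┏━━━━━━━━━━━━━━━━━━━━━━━━━━━┓anages ba░┃     
     ┃ Spreadsheet               ┃ure proce░┃     
     ┠───────────────────────────┨ optimize░┃     
     ┃A1:                        ┃ optimize░┃     
     ┃       A       B       C   ┃ure optim▼┃     
━━━━━┃---------------------------┃━━━━━━━━━━┛     
     ┃  1      [0]       0       ┃                
─────┃  2        0       0       ┃                
     ┃  3        0       0       ┃                
     ┃  4   119.31       0       ┃                
     ┃  5        0       0       ┃                


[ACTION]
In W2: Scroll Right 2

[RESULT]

                    ┃The process validates ▲┃     
                    ┃The framework optimize█┃     
                    ┃Error handling coordin░┃     
                    ┃Each component process░┃     
                    ┃                      ░┃     
                    ┃The pipeline manages d░┃     
                    ┃Each component impleme░┃     
     ┏━━━━━━━━━━━━━━━━━━━━━━━━━━━┓anages ba░┃     
     ┃ Spreadsheet               ┃ure proce░┃     
     ┠───────────────────────────┨ optimize░┃     
     ┃A1:                        ┃ optimize░┃     
     ┃       C       D       E   ┃ure optim▼┃     
━━━━━┃---------------------------┃━━━━━━━━━━┛     
     ┃  1        0       0       ┃                
─────┃  2        0       0       ┃                
     ┃  3        0       0       ┃                
     ┃  4        0     141       ┃                
     ┃  5        0     463       ┃                


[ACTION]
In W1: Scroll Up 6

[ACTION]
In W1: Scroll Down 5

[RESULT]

                    ┃The pipeline manages d▲┃     
                    ┃Each component impleme░┃     
                    ┃This module manages ba░┃     
                    ┃The architecture proce░┃     
                    ┃The algorithm optimize█┃     
                    ┃The algorithm optimize░┃     
                    ┃The architecture optim░┃     
     ┏━━━━━━━━━━━━━━━━━━━━━━━━━━━┓g generat░┃     
     ┃ Spreadsheet               ┃t optimiz░┃     
     ┠───────────────────────────┨ure maint░┃     
     ┃A1:                        ┃ure coord░┃     
     ┃       C       D       E   ┃         ▼┃     
━━━━━┃---------------------------┃━━━━━━━━━━┛     
     ┃  1        0       0       ┃                
─────┃  2        0       0       ┃                
     ┃  3        0       0       ┃                
     ┃  4        0     141       ┃                
     ┃  5        0     463       ┃                


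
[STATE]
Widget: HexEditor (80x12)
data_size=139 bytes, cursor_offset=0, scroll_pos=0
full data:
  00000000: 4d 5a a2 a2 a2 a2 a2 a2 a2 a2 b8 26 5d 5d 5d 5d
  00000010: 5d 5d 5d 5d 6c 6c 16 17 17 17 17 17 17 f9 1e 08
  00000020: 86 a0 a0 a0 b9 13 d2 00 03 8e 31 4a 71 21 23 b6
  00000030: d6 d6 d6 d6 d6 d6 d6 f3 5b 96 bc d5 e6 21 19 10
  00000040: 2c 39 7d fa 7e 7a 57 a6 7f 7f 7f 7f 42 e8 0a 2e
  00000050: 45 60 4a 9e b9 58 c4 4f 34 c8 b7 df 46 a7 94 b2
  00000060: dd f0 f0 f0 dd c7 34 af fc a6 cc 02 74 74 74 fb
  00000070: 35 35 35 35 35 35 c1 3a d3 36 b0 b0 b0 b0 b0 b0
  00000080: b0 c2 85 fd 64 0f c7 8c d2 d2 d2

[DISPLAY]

00000000  4D 5a a2 a2 a2 a2 a2 a2  a2 a2 b8 26 5d 5d 5d 5d  |MZ.........&]]]]|  
00000010  5d 5d 5d 5d 6c 6c 16 17  17 17 17 17 17 f9 1e 08  |]]]]ll..........|  
00000020  86 a0 a0 a0 b9 13 d2 00  03 8e 31 4a 71 21 23 b6  |..........1Jq!#.|  
00000030  d6 d6 d6 d6 d6 d6 d6 f3  5b 96 bc d5 e6 21 19 10  |........[....!..|  
00000040  2c 39 7d fa 7e 7a 57 a6  7f 7f 7f 7f 42 e8 0a 2e  |,9}.~zW.....B...|  
00000050  45 60 4a 9e b9 58 c4 4f  34 c8 b7 df 46 a7 94 b2  |E`J..X.O4...F...|  
00000060  dd f0 f0 f0 dd c7 34 af  fc a6 cc 02 74 74 74 fb  |......4.....ttt.|  
00000070  35 35 35 35 35 35 c1 3a  d3 36 b0 b0 b0 b0 b0 b0  |555555.:.6......|  
00000080  b0 c2 85 fd 64 0f c7 8c  d2 d2 d2                 |....d......     |  
                                                                                
                                                                                
                                                                                


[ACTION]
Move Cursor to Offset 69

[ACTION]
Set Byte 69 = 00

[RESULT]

00000000  4d 5a a2 a2 a2 a2 a2 a2  a2 a2 b8 26 5d 5d 5d 5d  |MZ.........&]]]]|  
00000010  5d 5d 5d 5d 6c 6c 16 17  17 17 17 17 17 f9 1e 08  |]]]]ll..........|  
00000020  86 a0 a0 a0 b9 13 d2 00  03 8e 31 4a 71 21 23 b6  |..........1Jq!#.|  
00000030  d6 d6 d6 d6 d6 d6 d6 f3  5b 96 bc d5 e6 21 19 10  |........[....!..|  
00000040  2c 39 7d fa 7e 00 57 a6  7f 7f 7f 7f 42 e8 0a 2e  |,9}.~.W.....B...|  
00000050  45 60 4a 9e b9 58 c4 4f  34 c8 b7 df 46 a7 94 b2  |E`J..X.O4...F...|  
00000060  dd f0 f0 f0 dd c7 34 af  fc a6 cc 02 74 74 74 fb  |......4.....ttt.|  
00000070  35 35 35 35 35 35 c1 3a  d3 36 b0 b0 b0 b0 b0 b0  |555555.:.6......|  
00000080  b0 c2 85 fd 64 0f c7 8c  d2 d2 d2                 |....d......     |  
                                                                                
                                                                                
                                                                                


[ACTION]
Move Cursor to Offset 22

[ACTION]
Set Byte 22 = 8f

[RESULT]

00000000  4d 5a a2 a2 a2 a2 a2 a2  a2 a2 b8 26 5d 5d 5d 5d  |MZ.........&]]]]|  
00000010  5d 5d 5d 5d 6c 6c 8F 17  17 17 17 17 17 f9 1e 08  |]]]]ll..........|  
00000020  86 a0 a0 a0 b9 13 d2 00  03 8e 31 4a 71 21 23 b6  |..........1Jq!#.|  
00000030  d6 d6 d6 d6 d6 d6 d6 f3  5b 96 bc d5 e6 21 19 10  |........[....!..|  
00000040  2c 39 7d fa 7e 00 57 a6  7f 7f 7f 7f 42 e8 0a 2e  |,9}.~.W.....B...|  
00000050  45 60 4a 9e b9 58 c4 4f  34 c8 b7 df 46 a7 94 b2  |E`J..X.O4...F...|  
00000060  dd f0 f0 f0 dd c7 34 af  fc a6 cc 02 74 74 74 fb  |......4.....ttt.|  
00000070  35 35 35 35 35 35 c1 3a  d3 36 b0 b0 b0 b0 b0 b0  |555555.:.6......|  
00000080  b0 c2 85 fd 64 0f c7 8c  d2 d2 d2                 |....d......     |  
                                                                                
                                                                                
                                                                                


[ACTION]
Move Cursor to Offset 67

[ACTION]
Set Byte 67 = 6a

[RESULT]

00000000  4d 5a a2 a2 a2 a2 a2 a2  a2 a2 b8 26 5d 5d 5d 5d  |MZ.........&]]]]|  
00000010  5d 5d 5d 5d 6c 6c 8f 17  17 17 17 17 17 f9 1e 08  |]]]]ll..........|  
00000020  86 a0 a0 a0 b9 13 d2 00  03 8e 31 4a 71 21 23 b6  |..........1Jq!#.|  
00000030  d6 d6 d6 d6 d6 d6 d6 f3  5b 96 bc d5 e6 21 19 10  |........[....!..|  
00000040  2c 39 7d 6A 7e 00 57 a6  7f 7f 7f 7f 42 e8 0a 2e  |,9}j~.W.....B...|  
00000050  45 60 4a 9e b9 58 c4 4f  34 c8 b7 df 46 a7 94 b2  |E`J..X.O4...F...|  
00000060  dd f0 f0 f0 dd c7 34 af  fc a6 cc 02 74 74 74 fb  |......4.....ttt.|  
00000070  35 35 35 35 35 35 c1 3a  d3 36 b0 b0 b0 b0 b0 b0  |555555.:.6......|  
00000080  b0 c2 85 fd 64 0f c7 8c  d2 d2 d2                 |....d......     |  
                                                                                
                                                                                
                                                                                


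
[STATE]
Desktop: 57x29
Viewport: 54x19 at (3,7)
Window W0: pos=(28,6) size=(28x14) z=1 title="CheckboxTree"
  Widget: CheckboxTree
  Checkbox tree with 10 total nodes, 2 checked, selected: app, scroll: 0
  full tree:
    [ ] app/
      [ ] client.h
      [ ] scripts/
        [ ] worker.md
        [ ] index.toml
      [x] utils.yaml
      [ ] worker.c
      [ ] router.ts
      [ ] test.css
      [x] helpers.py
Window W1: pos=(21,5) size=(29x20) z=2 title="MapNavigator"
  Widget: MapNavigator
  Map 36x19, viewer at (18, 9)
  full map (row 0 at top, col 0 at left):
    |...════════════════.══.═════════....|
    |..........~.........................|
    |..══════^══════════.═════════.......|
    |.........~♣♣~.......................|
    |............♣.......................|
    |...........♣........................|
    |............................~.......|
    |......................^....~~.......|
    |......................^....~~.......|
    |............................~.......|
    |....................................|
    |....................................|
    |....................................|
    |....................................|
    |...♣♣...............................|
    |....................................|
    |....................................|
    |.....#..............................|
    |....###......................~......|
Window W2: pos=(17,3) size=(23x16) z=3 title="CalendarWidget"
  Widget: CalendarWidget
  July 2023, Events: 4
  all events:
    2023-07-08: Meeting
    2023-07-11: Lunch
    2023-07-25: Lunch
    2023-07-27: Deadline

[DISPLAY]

              ┃Mo Tu We Th Fr Sa Su ┃─────────┨     ┃ 
              ┃                1  2 ┃.........┃─────┨ 
              ┃ 3  4  5  6  7  8*  9┃══════...┃     ┃ 
              ┃10 11* 12 13 14 15 16┃.........┃     ┃ 
              ┃17 18 19 20 21 22 23 ┃.........┃     ┃ 
              ┃24 25* 26 27* 28 29 3┃.........┃     ┃ 
              ┃31                   ┃.....~...┃     ┃ 
              ┃                     ┃....~~...┃     ┃ 
              ┃                     ┃....~~...┃     ┃ 
              ┃                     ┃.....~...┃     ┃ 
              ┃                     ┃.........┃     ┃ 
              ┗━━━━━━━━━━━━━━━━━━━━━┛.........┃     ┃ 
                  ┃...........................┃━━━━━┛ 
                  ┃...........................┃       
                  ┃...........................┃       
                  ┃...........................┃       
                  ┃...........................┃       
                  ┗━━━━━━━━━━━━━━━━━━━━━━━━━━━┛       
                                                      


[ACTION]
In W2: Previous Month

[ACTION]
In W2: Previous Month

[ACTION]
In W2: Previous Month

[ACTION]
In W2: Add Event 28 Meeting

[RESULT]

              ┃Mo Tu We Th Fr Sa Su ┃─────────┨     ┃ 
              ┃                1  2 ┃.........┃─────┨ 
              ┃ 3  4  5  6  7  8  9 ┃══════...┃     ┃ 
              ┃10 11 12 13 14 15 16 ┃.........┃     ┃ 
              ┃17 18 19 20 21 22 23 ┃.........┃     ┃ 
              ┃24 25 26 27 28* 29 30┃.........┃     ┃ 
              ┃                     ┃.....~...┃     ┃ 
              ┃                     ┃....~~...┃     ┃ 
              ┃                     ┃....~~...┃     ┃ 
              ┃                     ┃.....~...┃     ┃ 
              ┃                     ┃.........┃     ┃ 
              ┗━━━━━━━━━━━━━━━━━━━━━┛.........┃     ┃ 
                  ┃...........................┃━━━━━┛ 
                  ┃...........................┃       
                  ┃...........................┃       
                  ┃...........................┃       
                  ┃...........................┃       
                  ┗━━━━━━━━━━━━━━━━━━━━━━━━━━━┛       
                                                      


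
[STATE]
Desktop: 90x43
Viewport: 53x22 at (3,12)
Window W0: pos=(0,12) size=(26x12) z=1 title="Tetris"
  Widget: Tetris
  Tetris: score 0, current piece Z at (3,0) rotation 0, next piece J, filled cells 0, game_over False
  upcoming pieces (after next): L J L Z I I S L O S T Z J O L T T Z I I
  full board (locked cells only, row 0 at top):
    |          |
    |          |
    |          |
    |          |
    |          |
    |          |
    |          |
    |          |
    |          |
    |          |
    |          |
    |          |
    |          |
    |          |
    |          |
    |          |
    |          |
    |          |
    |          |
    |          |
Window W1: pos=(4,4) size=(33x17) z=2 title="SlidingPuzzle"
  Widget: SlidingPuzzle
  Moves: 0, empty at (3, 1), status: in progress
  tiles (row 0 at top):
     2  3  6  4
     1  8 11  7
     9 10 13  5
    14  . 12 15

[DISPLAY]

━┃│  9 │ 10 │ 13 │  5 │          ┃                   
e┃├────┼────┼────┼────┤          ┃                   
─┃│ 14 │    │ 12 │ 15 │          ┃                   
 ┃└────┴────┴────┴────┘          ┃                   
 ┃Moves: 0                       ┃                   
 ┃                               ┃                   
 ┃                               ┃                   
 ┃                               ┃                   
 ┗━━━━━━━━━━━━━━━━━━━━━━━━━━━━━━━┛                   
        │Score:       ┃                              
        │0            ┃                              
━━━━━━━━━━━━━━━━━━━━━━┛                              
                                                     
                                                     
                                                     
                                                     
                                                     
                                                     
                                                     
                                                     
                                                     
                                                     


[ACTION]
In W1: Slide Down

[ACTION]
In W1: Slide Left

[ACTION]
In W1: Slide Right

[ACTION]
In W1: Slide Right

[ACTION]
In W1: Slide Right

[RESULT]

━┃│    │  9 │ 13 │  5 │          ┃                   
e┃├────┼────┼────┼────┤          ┃                   
─┃│ 14 │ 10 │ 12 │ 15 │          ┃                   
 ┃└────┴────┴────┴────┘          ┃                   
 ┃Moves: 4                       ┃                   
 ┃                               ┃                   
 ┃                               ┃                   
 ┃                               ┃                   
 ┗━━━━━━━━━━━━━━━━━━━━━━━━━━━━━━━┛                   
        │Score:       ┃                              
        │0            ┃                              
━━━━━━━━━━━━━━━━━━━━━━┛                              
                                                     
                                                     
                                                     
                                                     
                                                     
                                                     
                                                     
                                                     
                                                     
                                                     


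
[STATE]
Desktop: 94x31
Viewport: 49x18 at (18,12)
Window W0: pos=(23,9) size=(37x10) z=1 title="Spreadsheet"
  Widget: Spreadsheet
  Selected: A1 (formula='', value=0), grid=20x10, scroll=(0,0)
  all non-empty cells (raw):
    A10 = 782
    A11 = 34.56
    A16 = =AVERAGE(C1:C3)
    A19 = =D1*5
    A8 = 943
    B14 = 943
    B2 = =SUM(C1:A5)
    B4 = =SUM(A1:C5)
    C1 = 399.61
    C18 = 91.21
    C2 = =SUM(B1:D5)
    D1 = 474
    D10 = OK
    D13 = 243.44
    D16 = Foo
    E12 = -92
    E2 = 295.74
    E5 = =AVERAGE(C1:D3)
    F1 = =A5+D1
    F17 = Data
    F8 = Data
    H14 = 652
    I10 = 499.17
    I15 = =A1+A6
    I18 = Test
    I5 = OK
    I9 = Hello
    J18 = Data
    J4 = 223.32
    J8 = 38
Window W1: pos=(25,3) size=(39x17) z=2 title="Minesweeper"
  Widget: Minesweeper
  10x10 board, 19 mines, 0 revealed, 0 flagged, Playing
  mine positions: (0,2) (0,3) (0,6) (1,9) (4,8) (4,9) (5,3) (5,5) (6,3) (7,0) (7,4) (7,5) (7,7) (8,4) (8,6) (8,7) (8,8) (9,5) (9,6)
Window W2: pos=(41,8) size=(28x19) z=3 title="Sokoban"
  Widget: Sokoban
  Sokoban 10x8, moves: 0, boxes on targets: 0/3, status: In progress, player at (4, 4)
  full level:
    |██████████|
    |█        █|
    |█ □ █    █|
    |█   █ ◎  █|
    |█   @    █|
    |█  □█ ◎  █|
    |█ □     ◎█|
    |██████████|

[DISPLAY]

     ┃A┃■■■■■■■■■■     ┃█        █               
     ┃ ┃■■■■■■■■■■     ┃█ □ █    █               
     ┃-┃■■■■■■■■■■     ┃█   █ ◎  █               
     ┃ ┃■■■■■■■■■■     ┃█   @    █               
     ┃ ┃               ┃█  □█ ◎  █               
     ┃ ┃               ┃█ □     ◎█               
     ┗━┃               ┃██████████               
       ┗━━━━━━━━━━━━━━━┃Moves: 0  0/3            
                       ┃                         
                       ┃                         
                       ┃                         
                       ┃                         
                       ┃                         
                       ┃                         
                       ┗━━━━━━━━━━━━━━━━━━━━━━━━━
                                                 
                                                 
                                                 


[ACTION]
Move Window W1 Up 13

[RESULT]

     ┃A┃■■■■■■■■■■     ┃█        █               
     ┃ ┃               ┃█ □ █    █               
     ┃-┃               ┃█   █ ◎  █               
     ┃ ┃               ┃█   @    █               
     ┃ ┗━━━━━━━━━━━━━━━┃█  □█ ◎  █               
     ┃  3        0     ┃█ □     ◎█               
     ┗━━━━━━━━━━━━━━━━━┃██████████               
                       ┃Moves: 0  0/3            
                       ┃                         
                       ┃                         
                       ┃                         
                       ┃                         
                       ┃                         
                       ┃                         
                       ┗━━━━━━━━━━━━━━━━━━━━━━━━━
                                                 
                                                 
                                                 


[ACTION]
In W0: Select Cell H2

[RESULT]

     ┃H┃■■■■■■■■■■     ┃█        █               
     ┃ ┃               ┃█ □ █    █               
     ┃-┃               ┃█   █ ◎  █               
     ┃ ┃               ┃█   @    █               
     ┃ ┗━━━━━━━━━━━━━━━┃█  □█ ◎  █               
     ┃  3        0     ┃█ □     ◎█               
     ┗━━━━━━━━━━━━━━━━━┃██████████               
                       ┃Moves: 0  0/3            
                       ┃                         
                       ┃                         
                       ┃                         
                       ┃                         
                       ┃                         
                       ┃                         
                       ┗━━━━━━━━━━━━━━━━━━━━━━━━━
                                                 
                                                 
                                                 


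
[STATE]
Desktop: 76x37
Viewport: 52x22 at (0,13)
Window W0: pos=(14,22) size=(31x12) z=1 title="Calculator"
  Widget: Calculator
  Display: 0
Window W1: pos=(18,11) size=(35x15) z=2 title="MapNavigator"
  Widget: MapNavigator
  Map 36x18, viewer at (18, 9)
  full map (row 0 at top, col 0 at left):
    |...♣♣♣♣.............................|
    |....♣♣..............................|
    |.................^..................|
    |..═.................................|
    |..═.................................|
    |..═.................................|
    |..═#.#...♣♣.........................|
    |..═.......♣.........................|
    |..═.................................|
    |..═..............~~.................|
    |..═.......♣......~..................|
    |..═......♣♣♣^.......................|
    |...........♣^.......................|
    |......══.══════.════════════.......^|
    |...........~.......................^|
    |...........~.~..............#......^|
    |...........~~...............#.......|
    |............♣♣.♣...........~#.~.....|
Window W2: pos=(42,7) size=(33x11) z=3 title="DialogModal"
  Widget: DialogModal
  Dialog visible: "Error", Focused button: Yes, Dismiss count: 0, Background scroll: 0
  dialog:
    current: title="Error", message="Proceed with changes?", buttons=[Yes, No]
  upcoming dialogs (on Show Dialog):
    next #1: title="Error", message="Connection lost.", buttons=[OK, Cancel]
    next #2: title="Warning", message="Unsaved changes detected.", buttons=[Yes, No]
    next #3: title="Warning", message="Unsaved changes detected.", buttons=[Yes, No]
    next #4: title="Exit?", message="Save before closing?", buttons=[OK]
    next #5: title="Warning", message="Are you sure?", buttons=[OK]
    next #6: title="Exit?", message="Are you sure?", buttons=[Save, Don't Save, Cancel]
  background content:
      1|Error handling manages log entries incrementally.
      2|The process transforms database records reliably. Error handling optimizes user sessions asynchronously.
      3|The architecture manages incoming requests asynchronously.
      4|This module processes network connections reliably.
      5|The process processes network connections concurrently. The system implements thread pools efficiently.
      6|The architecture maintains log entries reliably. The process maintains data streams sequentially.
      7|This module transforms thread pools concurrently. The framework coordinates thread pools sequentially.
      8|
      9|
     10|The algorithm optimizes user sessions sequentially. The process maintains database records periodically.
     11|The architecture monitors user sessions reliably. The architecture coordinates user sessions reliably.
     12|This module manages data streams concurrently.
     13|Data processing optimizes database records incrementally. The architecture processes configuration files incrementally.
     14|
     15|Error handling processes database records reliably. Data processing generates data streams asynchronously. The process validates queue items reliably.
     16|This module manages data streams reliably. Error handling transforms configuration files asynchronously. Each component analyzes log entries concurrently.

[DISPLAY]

                  ┠───────────────────────┃Thi│ Proc
                  ┃═......................┃The│     
                  ┃═......................┃The└─────
                  ┃═#.#...♣♣..............┃This modu
                  ┃═.......♣..............┗━━━━━━━━━
                  ┃═................................
                  ┃═..............~@................
                  ┃═.......♣......~.................
                  ┃═......♣♣♣^......................
              ┏━━━┃.........♣^......................
              ┃ Ca┃....══.══════.════════════.......
              ┠───┃.........~.......................
              ┃   ┗━━━━━━━━━━━━━━━━━━━━━━━━━━━━━━━━━
              ┃┌───┬───┬───┬───┐            ┃       
              ┃│ 7 │ 8 │ 9 │ ÷ │            ┃       
              ┃├───┼───┼───┼───┤            ┃       
              ┃│ 4 │ 5 │ 6 │ × │            ┃       
              ┃├───┼───┼───┼───┤            ┃       
              ┃│ 1 │ 2 │ 3 │ - │            ┃       
              ┃└───┴───┴───┴───┘            ┃       
              ┗━━━━━━━━━━━━━━━━━━━━━━━━━━━━━┛       
                                                    


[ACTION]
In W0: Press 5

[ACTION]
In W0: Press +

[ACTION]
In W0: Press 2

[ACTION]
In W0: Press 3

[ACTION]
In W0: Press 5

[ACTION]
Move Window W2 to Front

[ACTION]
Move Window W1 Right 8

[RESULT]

                          ┠───────────────┃Thi│ Proc
                          ┃═..............┃The│     
                          ┃═..............┃The└─────
                          ┃═#.#...♣♣......┃This modu
                          ┃═.......♣......┗━━━━━━━━━
                          ┃═........................
                          ┃═..............~@........
                          ┃═.......♣......~.........
                          ┃═......♣♣♣^..............
              ┏━━━━━━━━━━━┃.........♣^..............
              ┃ Calculator┃....══.══════.═══════════
              ┠───────────┃.........~...............
              ┃           ┗━━━━━━━━━━━━━━━━━━━━━━━━━
              ┃┌───┬───┬───┬───┐            ┃       
              ┃│ 7 │ 8 │ 9 │ ÷ │            ┃       
              ┃├───┼───┼───┼───┤            ┃       
              ┃│ 4 │ 5 │ 6 │ × │            ┃       
              ┃├───┼───┼───┼───┤            ┃       
              ┃│ 1 │ 2 │ 3 │ - │            ┃       
              ┃└───┴───┴───┴───┘            ┃       
              ┗━━━━━━━━━━━━━━━━━━━━━━━━━━━━━┛       
                                                    
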